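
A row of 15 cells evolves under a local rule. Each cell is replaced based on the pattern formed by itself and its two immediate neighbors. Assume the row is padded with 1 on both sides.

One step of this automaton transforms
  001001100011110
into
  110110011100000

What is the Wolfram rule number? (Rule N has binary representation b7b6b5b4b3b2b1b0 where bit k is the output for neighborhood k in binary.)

position 11: 111 → 0  (bit 7 = 0)
position 6: 110 → 0  (bit 6 = 0)
position 14: 101 → 0  (bit 5 = 0)
position 0: 100 → 1  (bit 4 = 1)
position 5: 011 → 0  (bit 3 = 0)
position 2: 010 → 0  (bit 2 = 0)
position 1: 001 → 1  (bit 1 = 1)
position 8: 000 → 1  (bit 0 = 1)
bits b7..b0 = 00010011 = 19

19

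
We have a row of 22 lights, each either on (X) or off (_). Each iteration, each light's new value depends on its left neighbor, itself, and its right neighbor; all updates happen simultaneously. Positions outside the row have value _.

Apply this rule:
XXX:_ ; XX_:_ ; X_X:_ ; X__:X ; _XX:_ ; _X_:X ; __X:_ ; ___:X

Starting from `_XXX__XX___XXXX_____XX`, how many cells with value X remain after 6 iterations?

iteration 1: ____X___XX_____XXXX___
iteration 2: XXX_XXX___XXXX_____XXX
iteration 3: _______XX_____XXXX____
iteration 4: XXXXXX___XXXX_____XXXX
iteration 5: ______XX_____XXXX_____
iteration 6: XXXXX___XXXX_____XXXXX
count of X: 14

14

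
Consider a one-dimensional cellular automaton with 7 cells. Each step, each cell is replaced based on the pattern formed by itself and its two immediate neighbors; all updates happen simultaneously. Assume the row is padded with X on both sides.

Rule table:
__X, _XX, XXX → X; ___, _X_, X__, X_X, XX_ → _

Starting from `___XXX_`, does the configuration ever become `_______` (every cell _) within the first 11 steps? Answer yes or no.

no

__XXX__
_XXX__X
_XX__XX
_X__XXX
___XXXX
__XXXXX
_XXXXXX
_XXXXXX  (fixed point — unchanged through step 11)
step 11 is _XXXXXX, still not uniform _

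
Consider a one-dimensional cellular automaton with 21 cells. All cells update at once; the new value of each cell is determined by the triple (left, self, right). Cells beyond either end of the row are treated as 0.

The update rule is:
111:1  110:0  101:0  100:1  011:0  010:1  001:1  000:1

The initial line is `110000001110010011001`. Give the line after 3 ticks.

000011011111010000011

001111110101111100111
110111100100111011010
000011011111010000011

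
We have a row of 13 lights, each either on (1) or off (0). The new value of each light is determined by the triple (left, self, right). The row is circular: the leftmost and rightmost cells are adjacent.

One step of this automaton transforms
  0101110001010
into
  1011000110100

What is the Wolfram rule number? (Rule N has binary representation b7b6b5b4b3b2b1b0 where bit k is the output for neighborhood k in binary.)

43

position 4: 111 → 0  (bit 7 = 0)
position 5: 110 → 0  (bit 6 = 0)
position 2: 101 → 1  (bit 5 = 1)
position 6: 100 → 0  (bit 4 = 0)
position 3: 011 → 1  (bit 3 = 1)
position 1: 010 → 0  (bit 2 = 0)
position 0: 001 → 1  (bit 1 = 1)
position 7: 000 → 1  (bit 0 = 1)
bits b7..b0 = 00101011 = 43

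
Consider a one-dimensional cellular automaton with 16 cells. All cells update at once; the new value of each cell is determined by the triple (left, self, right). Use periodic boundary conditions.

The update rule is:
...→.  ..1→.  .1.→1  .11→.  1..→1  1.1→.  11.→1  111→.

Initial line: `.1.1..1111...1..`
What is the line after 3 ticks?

.11..11....11..1

.1.11....11..11.
.1..11....11..11
.11..11....11..1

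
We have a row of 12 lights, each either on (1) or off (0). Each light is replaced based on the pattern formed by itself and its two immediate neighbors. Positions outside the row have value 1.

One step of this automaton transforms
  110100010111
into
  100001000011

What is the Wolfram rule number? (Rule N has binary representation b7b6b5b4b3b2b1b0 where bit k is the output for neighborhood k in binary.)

position 0: 111 → 1  (bit 7 = 1)
position 1: 110 → 0  (bit 6 = 0)
position 2: 101 → 0  (bit 5 = 0)
position 4: 100 → 0  (bit 4 = 0)
position 9: 011 → 0  (bit 3 = 0)
position 3: 010 → 0  (bit 2 = 0)
position 6: 001 → 0  (bit 1 = 0)
position 5: 000 → 1  (bit 0 = 1)
bits b7..b0 = 10000001 = 129

129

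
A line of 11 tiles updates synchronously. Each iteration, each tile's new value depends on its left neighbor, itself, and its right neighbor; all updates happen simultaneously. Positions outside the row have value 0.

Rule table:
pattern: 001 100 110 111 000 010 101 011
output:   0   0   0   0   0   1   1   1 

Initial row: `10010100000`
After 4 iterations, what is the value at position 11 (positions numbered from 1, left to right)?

iteration 1: 10011100000
iteration 2: 10010000000
iteration 3: 10010000000  (fixed point — unchanged through iteration 4)
position 11 holds 0

0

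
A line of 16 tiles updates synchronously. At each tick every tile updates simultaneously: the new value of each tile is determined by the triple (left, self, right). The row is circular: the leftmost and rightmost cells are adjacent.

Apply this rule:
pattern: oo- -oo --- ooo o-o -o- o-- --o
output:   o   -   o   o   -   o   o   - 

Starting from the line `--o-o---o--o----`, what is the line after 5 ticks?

tick 1: o-o-ooo-oo-ooooo
tick 2: o-o--oo--o--oooo
tick 3: o-oo--oo-oo--ooo
tick 4: o--oo--o--oo--oo
tick 5: oo--oo-oo--oo--o

oo--oo-oo--oo--o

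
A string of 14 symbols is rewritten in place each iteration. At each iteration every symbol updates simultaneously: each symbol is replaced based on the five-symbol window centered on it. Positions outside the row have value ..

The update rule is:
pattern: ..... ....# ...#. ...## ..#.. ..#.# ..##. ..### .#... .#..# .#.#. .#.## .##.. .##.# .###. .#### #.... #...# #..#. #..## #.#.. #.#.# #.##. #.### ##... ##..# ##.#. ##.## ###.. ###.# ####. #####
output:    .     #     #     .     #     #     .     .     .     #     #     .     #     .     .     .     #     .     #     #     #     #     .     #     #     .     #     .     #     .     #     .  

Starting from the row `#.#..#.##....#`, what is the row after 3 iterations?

..#...##.##..#

iteration 1: ######..######
iteration 2: ....##.#....##
iteration 3: ..#...##.##..#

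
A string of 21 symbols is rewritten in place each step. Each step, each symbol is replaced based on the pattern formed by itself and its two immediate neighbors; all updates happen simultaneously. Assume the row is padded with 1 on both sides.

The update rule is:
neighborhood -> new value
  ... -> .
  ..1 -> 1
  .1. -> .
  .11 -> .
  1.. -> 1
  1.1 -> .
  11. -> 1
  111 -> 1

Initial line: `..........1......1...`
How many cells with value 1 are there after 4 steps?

8

1........1.1....1.1.1
11......1...1..1.....
111....1.1.1.11.1...1
1111..1.......1..1.1.
count of 1: 8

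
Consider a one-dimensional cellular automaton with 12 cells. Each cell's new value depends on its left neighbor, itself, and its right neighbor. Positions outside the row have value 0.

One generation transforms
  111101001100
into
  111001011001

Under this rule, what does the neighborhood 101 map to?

At position 4 the neighborhood is 101; the next row has 0 there.

0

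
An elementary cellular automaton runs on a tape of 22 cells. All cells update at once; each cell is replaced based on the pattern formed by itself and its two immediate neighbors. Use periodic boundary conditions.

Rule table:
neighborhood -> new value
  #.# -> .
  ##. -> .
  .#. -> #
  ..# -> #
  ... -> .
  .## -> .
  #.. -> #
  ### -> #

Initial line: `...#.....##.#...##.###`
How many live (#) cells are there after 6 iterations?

9

iteration 1: #.###...#...##.#....#.
iteration 2: #..#.#.###.#...##..##.
iteration 3: ####.#..#..##.#..##...
iteration 4: .##..######...###..#.#
iteration 5: ...##.####.#.#.#.###.#
iteration 6: #.#....##..#.#.#..#..#
count of #: 9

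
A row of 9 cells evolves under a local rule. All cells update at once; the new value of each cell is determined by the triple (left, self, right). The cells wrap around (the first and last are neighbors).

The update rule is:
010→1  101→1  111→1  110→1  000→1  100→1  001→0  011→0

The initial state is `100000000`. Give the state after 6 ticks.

111101111

tick 1: 111111110
tick 2: 011111111
tick 3: 101111111
tick 4: 110111111
tick 5: 111011111
tick 6: 111101111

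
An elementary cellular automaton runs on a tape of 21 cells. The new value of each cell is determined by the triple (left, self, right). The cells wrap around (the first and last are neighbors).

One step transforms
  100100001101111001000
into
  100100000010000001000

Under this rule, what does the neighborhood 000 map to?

0

At position 5 the neighborhood is 000; the next row has 0 there.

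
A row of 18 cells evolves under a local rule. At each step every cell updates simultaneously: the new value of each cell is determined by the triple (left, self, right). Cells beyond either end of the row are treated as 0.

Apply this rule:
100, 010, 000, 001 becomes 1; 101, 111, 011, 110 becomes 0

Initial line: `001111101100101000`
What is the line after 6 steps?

110000000011101111
001111111100000000
110000000011111111
001111111100000000  (repeats step 2; period 2)
step 6: 001111111100000000

001111111100000000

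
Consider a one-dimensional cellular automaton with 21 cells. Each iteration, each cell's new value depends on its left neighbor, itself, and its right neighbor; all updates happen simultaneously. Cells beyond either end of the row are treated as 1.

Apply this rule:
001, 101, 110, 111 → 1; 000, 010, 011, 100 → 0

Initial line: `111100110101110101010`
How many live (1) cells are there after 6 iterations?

16

111101011010111010101
111110101101011101010
111111010110101110101
111111101011010111010
111111110101101011101
111111111010110101110
count of 1: 16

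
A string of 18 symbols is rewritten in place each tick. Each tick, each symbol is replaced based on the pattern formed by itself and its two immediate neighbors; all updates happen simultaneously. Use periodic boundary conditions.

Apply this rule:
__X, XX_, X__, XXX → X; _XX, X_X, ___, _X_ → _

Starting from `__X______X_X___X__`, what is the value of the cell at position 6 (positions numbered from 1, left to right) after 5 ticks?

X

tick 1: _X_X____X___X_X_X_
tick 2: X___X__X_X_X_____X
tick 3: XX_X_XX_____X___X_
tick 4: _X____XX___X_X_X__
tick 5: X_X__X_XX_X_____X_
position 6 holds X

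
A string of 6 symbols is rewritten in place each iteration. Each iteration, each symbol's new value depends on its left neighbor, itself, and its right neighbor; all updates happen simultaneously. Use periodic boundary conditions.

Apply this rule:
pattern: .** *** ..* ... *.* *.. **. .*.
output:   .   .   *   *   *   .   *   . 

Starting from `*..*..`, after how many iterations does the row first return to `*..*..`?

3

..*..*
.*..*.
*..*..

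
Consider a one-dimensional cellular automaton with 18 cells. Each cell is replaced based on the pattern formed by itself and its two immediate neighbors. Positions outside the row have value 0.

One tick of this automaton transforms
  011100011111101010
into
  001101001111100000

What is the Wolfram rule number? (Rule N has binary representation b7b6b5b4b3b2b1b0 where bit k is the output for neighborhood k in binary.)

193

position 2: 111 → 1  (bit 7 = 1)
position 3: 110 → 1  (bit 6 = 1)
position 13: 101 → 0  (bit 5 = 0)
position 4: 100 → 0  (bit 4 = 0)
position 1: 011 → 0  (bit 3 = 0)
position 14: 010 → 0  (bit 2 = 0)
position 0: 001 → 0  (bit 1 = 0)
position 5: 000 → 1  (bit 0 = 1)
bits b7..b0 = 11000001 = 193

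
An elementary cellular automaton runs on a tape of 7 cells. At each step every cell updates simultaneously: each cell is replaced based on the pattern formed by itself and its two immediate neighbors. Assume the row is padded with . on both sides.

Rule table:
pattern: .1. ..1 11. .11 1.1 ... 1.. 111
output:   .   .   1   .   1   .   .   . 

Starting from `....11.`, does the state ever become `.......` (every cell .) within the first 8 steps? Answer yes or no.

yes

.....1.
.......
all cells are . at step 2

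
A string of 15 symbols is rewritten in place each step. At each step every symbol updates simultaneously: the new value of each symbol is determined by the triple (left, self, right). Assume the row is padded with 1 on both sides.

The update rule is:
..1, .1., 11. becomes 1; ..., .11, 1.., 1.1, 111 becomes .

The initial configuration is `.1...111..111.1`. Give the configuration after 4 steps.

.1.11.11.1.11.1

.1..1..1.1..1..
.1.11.11.1.11.1
.1..1..1.1..1..  (repeats step 1; period 2)
step 4: .1.11.11.1.11.1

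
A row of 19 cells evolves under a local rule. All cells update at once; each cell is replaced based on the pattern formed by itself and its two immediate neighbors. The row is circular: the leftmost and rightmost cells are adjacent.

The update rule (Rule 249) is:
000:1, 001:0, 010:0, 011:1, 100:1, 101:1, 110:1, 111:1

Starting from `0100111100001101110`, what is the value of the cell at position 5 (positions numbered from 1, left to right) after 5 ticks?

1

0010111111101111111
1001111111111111111
1101111111111111111
1111111111111111111
1111111111111111111
position 5 holds 1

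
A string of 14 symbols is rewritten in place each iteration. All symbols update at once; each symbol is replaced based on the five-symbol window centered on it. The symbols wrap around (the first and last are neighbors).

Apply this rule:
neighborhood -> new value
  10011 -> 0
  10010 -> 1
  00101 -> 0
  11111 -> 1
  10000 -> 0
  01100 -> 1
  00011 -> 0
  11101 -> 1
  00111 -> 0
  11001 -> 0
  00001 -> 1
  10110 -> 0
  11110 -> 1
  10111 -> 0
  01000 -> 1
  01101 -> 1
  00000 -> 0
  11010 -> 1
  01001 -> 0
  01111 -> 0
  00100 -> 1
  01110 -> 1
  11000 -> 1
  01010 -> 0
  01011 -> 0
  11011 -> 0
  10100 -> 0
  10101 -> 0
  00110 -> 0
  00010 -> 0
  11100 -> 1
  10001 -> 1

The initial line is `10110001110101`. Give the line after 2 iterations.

10011100111000
10001100011110

10001100011110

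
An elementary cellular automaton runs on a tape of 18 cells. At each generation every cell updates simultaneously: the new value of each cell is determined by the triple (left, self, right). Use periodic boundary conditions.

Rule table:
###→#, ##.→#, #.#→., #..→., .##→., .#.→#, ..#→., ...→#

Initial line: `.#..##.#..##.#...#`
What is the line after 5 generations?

.#.#.#.#.#.#.#.#.#

.#...#.#...#.#.#.#
.#.#.#.#.#.#.#.#.#
.#.#.#.#.#.#.#.#.#  (fixed point — unchanged through generation 5)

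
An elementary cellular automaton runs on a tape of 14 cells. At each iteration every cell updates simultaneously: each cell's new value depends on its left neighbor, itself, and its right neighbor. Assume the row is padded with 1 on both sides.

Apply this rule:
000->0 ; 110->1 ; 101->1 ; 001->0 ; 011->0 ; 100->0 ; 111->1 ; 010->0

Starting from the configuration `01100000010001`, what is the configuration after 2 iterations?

11000000000000

10100000000000
11000000000000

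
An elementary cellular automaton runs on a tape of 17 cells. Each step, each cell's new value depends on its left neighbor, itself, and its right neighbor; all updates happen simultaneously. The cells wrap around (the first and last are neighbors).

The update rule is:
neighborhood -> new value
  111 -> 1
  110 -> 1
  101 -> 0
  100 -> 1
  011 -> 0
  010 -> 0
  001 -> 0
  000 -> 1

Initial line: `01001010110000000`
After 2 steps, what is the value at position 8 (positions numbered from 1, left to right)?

1

00100000011111111
10011111001111111
position 8 holds 1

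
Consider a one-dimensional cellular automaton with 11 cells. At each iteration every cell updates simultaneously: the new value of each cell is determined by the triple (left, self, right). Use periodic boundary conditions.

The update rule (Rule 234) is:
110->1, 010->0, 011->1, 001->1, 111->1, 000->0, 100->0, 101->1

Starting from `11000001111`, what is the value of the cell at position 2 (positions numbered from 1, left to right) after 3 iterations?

1

iteration 1: 11000011111
iteration 2: 11000111111
iteration 3: 11001111111
position 2 holds 1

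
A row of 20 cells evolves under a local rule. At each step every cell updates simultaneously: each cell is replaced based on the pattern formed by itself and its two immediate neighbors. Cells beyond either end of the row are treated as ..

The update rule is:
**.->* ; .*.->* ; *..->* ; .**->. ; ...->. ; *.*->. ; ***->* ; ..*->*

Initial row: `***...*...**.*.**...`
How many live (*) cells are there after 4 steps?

14

.***.***.*.*.*..**..
*.**..**.*.*.***.**.
*..***.*.*.*..**..**
***.**.*.*.***.***.*
count of *: 14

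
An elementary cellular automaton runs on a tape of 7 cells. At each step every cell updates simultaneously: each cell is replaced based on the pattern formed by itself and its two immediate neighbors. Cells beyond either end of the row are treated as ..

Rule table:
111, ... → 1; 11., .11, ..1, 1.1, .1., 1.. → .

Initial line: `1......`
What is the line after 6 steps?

..11111
1..111.
....1..
111...1
.1..1..
......1

......1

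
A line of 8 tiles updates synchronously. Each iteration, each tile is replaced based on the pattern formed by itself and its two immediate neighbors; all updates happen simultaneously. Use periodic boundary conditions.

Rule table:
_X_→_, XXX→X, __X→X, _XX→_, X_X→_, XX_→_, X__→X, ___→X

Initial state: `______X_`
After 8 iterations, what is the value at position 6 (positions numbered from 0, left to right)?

XXXXXX_X
XXXXX___
_XXX_XXX
__X___X_
XX_XXX_X
X___X___
_XXX_XXX  (repeats iteration 3; period 4)
iteration 8: __X___X_
position 6 holds X

X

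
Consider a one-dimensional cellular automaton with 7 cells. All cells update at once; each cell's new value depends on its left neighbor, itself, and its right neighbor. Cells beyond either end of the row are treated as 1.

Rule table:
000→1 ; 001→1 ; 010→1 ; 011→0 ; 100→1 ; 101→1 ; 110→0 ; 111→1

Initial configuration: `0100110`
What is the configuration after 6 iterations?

1110010

1111001
1110110
1101001
1011110
0101101
1110010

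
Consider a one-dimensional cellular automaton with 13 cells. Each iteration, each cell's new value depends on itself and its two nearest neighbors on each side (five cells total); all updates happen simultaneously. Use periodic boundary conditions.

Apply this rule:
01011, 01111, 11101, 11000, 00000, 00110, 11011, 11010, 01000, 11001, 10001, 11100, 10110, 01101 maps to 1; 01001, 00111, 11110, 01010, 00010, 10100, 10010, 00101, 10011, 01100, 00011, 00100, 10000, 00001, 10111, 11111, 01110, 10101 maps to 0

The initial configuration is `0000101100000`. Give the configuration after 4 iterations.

iteration 1: 1100011010111
iteration 2: 0111011101010
iteration 3: 0001100110000
iteration 4: 1001010101011

1001010101011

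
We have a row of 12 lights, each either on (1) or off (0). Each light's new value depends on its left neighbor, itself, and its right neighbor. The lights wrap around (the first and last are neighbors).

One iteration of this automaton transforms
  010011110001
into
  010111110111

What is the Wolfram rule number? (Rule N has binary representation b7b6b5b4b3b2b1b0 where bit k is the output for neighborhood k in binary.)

position 5: 111 → 1  (bit 7 = 1)
position 7: 110 → 1  (bit 6 = 1)
position 0: 101 → 0  (bit 5 = 0)
position 2: 100 → 0  (bit 4 = 0)
position 4: 011 → 1  (bit 3 = 1)
position 1: 010 → 1  (bit 2 = 1)
position 3: 001 → 1  (bit 1 = 1)
position 9: 000 → 1  (bit 0 = 1)
bits b7..b0 = 11001111 = 207

207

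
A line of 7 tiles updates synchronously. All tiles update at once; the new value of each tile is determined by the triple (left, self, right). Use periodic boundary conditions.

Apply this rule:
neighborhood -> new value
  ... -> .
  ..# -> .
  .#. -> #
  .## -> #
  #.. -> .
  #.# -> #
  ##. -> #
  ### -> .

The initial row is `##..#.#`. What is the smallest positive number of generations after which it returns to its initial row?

.#..###
##..#.#

2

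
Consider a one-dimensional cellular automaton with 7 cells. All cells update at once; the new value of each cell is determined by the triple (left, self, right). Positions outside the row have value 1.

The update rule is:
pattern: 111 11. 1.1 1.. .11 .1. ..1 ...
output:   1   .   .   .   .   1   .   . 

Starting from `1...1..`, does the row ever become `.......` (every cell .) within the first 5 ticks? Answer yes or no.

tick 1: ....1..
tick 2: ....1..  (fixed point — unchanged through tick 5)
tick 5 is ....1.., still not uniform .

no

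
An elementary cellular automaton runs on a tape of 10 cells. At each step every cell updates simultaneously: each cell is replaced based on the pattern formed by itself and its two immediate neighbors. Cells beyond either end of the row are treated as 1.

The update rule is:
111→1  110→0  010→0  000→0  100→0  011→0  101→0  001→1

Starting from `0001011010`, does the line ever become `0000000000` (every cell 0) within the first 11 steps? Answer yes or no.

step 1: 0010000000
step 2: 0100000001
step 3: 0000000010
step 4: 0000000100
step 5: 0000001001
step 6: 0000010010
step 7: 0000100100
step 8: 0001001001
step 9: 0010010010
step 10: 0100100100
step 11: 0001001001
step 11 is 0001001001, still not uniform 0

no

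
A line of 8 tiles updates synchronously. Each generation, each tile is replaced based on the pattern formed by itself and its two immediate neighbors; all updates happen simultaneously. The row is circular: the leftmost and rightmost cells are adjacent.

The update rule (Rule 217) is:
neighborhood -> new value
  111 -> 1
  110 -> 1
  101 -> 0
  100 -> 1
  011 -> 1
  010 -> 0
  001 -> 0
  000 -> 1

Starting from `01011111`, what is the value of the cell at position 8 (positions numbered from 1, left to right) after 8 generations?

generation 1: 00011111
generation 2: 11011111
generation 3: 11011111  (fixed point — unchanged through generation 8)
position 8 holds 1

1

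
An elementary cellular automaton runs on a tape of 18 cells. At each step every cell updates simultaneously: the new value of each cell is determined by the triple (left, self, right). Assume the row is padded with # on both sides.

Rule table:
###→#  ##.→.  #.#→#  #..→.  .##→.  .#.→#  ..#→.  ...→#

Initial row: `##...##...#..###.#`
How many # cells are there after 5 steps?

12

#..#....#.#...#.#.
...#.##.###.#.####
.#.##..#.#.###.###
###....####.#.#.##
##..##..##.#####.#
count of #: 12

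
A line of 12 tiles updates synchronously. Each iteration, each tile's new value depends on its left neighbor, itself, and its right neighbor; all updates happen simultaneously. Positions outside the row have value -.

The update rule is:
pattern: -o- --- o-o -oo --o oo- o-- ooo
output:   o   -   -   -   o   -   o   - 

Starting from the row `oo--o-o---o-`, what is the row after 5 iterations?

--ooo-------

--ooo-oo-ooo
-o----------
ooo---------
---o--------
--ooo-------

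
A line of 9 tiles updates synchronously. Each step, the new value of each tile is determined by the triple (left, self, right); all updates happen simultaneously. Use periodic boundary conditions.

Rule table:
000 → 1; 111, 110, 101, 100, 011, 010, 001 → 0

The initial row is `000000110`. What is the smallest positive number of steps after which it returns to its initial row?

step 1: 111110000
step 2: 000000110

2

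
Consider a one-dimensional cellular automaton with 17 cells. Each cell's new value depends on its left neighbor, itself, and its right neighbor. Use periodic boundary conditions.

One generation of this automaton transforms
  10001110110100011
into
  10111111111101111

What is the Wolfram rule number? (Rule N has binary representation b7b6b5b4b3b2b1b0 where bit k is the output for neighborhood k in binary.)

position 5: 111 → 1  (bit 7 = 1)
position 0: 110 → 1  (bit 6 = 1)
position 7: 101 → 1  (bit 5 = 1)
position 1: 100 → 0  (bit 4 = 0)
position 4: 011 → 1  (bit 3 = 1)
position 11: 010 → 1  (bit 2 = 1)
position 3: 001 → 1  (bit 1 = 1)
position 2: 000 → 1  (bit 0 = 1)
bits b7..b0 = 11101111 = 239

239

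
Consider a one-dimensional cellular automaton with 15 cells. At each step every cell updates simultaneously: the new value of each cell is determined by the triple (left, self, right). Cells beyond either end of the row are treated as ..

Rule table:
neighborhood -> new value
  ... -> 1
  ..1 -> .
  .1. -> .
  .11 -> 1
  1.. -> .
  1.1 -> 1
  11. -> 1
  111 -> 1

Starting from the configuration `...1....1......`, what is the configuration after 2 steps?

11...11...11111
11.1.11.1.11111

11.1.11.1.11111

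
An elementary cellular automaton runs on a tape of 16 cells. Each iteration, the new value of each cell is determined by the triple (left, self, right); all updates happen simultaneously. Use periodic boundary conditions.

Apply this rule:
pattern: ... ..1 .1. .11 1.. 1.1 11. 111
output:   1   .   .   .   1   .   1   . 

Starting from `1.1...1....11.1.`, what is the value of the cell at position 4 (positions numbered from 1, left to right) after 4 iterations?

...11..111..1...
11..11...11..111
.11..111..11....
..11...11..11111
position 4 holds 1

1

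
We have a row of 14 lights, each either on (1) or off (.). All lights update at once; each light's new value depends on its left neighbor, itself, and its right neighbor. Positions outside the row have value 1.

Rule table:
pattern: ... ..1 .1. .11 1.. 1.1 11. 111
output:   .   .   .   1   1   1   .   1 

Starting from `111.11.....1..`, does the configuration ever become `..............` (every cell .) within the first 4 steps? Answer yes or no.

no

11.11.1.....1.
1.11.1.1.....1
.11.1.1.1....1
11.1.1.1.1...1
step 4 is 11.1.1.1.1...1, still not uniform .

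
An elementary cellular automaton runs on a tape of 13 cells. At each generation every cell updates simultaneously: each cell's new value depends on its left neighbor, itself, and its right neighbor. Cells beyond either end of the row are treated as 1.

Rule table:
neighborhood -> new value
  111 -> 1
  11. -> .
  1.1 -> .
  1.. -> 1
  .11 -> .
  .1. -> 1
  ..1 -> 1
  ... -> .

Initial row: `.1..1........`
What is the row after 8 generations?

generation 1: .11111......1
generation 2: ..111.1....1.
generation 3: 11.1..11..11.
generation 4: 1..111..11...
generation 5: .11.1.11..1.1
generation 6: ....1...111..
generation 7: 1..111.1.1.11
generation 8: .11.1..1.1..1

.11.1..1.1..1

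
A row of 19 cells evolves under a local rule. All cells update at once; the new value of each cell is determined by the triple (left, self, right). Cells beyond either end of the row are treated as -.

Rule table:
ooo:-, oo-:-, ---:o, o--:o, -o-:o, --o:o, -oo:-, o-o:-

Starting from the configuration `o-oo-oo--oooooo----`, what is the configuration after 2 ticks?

o------oo------oooo
ooooooo--oooooo----

ooooooo--oooooo----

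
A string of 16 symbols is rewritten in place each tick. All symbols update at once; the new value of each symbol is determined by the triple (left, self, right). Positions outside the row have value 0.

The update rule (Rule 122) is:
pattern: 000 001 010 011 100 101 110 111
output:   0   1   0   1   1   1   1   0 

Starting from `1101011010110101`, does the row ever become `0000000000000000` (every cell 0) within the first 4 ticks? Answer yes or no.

1110111101111010
1011100111001101
0110111101111110
1111100111000011
tick 4 is 1111100111000011, still not uniform 0

no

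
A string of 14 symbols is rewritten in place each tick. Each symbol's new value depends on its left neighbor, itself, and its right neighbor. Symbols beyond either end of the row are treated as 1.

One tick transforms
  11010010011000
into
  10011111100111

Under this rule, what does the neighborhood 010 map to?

1

At position 3 the neighborhood is 010; the next row has 1 there.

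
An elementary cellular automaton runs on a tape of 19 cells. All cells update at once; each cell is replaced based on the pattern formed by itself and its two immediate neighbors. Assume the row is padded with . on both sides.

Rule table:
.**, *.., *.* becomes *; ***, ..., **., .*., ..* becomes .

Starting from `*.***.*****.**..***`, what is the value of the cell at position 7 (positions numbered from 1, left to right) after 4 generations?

.

.**..**....**.*.*..
.*.*.*.*...*.*.*.*.
..*.*.*.*...*.*.*.*
...*.*.*.*...*.*.*.
position 7 holds .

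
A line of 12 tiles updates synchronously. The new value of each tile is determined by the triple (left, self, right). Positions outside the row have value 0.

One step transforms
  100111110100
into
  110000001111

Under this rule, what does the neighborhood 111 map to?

At position 4 the neighborhood is 111; the next row has 0 there.

0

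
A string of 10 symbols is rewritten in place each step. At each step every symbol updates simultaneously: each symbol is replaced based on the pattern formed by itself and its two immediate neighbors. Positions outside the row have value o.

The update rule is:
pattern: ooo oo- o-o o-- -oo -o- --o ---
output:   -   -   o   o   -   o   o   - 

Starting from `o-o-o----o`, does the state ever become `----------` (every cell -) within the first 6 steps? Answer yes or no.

step 1: -ooooo--o-
step 2: o-----oooo
step 3: -o---o----
step 4: ooo-ooo--o
step 5: ---o---oo-
step 6: o-ooo-o--o
step 6 is o-ooo-o--o, still not uniform -

no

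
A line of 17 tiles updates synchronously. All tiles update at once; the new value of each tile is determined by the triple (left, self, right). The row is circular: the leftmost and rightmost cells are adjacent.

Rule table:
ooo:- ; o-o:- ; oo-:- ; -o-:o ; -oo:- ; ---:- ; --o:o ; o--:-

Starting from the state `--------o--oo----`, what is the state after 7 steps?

step 1: -------oo-o------
step 2: ------o---o------
step 3: -----oo--oo------
step 4: ----o---o--------
step 5: ---oo--oo--------
step 6: --o---o----------
step 7: -oo--oo----------

-oo--oo----------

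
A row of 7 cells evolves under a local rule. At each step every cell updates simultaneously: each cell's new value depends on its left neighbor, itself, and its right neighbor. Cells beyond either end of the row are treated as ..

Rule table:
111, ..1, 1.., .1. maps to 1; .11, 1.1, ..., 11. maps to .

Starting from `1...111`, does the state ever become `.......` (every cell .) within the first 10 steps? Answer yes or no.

no

step 1: 11.1.1.
step 2: ...1.11
step 3: ..11...
step 4: .1..1..
step 5: 111111.
step 6: .1111.1
step 7: 1.11..1
step 8: 1...111  (repeats step 0; period 8)
step 10: ...1.11
step 10 is ...1.11, still not uniform .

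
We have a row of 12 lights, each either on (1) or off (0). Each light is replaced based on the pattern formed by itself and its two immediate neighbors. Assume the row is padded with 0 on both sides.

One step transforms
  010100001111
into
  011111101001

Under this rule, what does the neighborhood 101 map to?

1

At position 2 the neighborhood is 101; the next row has 1 there.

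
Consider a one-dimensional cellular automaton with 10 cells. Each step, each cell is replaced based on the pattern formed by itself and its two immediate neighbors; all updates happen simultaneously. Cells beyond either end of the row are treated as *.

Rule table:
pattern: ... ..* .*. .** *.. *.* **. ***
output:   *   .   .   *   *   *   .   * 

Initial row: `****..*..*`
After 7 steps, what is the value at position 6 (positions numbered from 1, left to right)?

***.*..*.*
**.*.*..**
*.*.*.*.**
.*.*.*.***
*.*.*.****
.*.*.*****
*.*.******
position 6 holds *

*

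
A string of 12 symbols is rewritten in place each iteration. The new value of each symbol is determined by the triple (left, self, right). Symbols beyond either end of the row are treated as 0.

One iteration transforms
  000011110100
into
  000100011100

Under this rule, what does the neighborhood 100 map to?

0

At position 10 the neighborhood is 100; the next row has 0 there.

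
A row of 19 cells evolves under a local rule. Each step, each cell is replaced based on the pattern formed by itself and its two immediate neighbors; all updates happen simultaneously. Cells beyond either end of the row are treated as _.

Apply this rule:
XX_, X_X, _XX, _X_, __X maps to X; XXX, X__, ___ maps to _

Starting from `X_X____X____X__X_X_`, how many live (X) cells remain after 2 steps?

11

step 1: XXX___XX___XX_XXXX_
step 2: X_X__XXX__XXXXX__X_
count of X: 11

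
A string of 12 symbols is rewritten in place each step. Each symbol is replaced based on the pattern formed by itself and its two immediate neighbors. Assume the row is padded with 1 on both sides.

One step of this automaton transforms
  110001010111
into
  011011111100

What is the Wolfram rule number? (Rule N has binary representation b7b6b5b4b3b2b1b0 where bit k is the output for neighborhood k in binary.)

position 0: 111 → 0  (bit 7 = 0)
position 1: 110 → 1  (bit 6 = 1)
position 6: 101 → 1  (bit 5 = 1)
position 2: 100 → 1  (bit 4 = 1)
position 9: 011 → 1  (bit 3 = 1)
position 5: 010 → 1  (bit 2 = 1)
position 4: 001 → 1  (bit 1 = 1)
position 3: 000 → 0  (bit 0 = 0)
bits b7..b0 = 01111110 = 126

126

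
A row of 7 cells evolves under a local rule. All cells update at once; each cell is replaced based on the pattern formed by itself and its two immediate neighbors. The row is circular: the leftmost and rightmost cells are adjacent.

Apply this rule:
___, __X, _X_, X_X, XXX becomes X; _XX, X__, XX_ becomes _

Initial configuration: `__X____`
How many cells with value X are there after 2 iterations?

5

iteration 1: XXX_XXX
iteration 2: XX_X_XX
count of X: 5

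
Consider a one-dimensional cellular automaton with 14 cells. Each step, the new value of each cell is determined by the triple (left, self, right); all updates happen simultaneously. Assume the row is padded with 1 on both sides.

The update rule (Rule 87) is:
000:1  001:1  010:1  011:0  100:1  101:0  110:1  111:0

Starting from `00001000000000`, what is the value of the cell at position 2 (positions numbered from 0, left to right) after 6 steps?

11111111111111
00000000000000
11111111111111  (repeats step 1; period 2)
step 6: 00000000000000
position 2 holds 0

0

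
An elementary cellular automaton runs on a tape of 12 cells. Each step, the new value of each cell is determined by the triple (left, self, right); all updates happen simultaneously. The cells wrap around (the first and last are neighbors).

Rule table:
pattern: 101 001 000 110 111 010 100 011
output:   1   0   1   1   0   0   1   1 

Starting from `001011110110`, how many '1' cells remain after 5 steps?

6

100110011111
110111010000
111101101110
100111111011
110100001110
count of 1: 6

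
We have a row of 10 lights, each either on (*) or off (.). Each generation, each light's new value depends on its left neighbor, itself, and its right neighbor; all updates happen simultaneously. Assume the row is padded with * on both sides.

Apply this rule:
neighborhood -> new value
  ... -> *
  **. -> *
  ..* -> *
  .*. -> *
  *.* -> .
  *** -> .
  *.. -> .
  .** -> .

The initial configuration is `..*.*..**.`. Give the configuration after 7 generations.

.**.*.*.*.

generation 1: .**.*.*.*.
generation 2: ..*.*.*.*.
generation 3: .**.*.*.*.  (repeats generation 1; period 2)
generation 7: .**.*.*.*.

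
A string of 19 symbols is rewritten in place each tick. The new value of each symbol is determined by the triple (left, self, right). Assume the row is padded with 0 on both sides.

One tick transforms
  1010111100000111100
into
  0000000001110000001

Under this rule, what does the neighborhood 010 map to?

0

At position 0 the neighborhood is 010; the next row has 0 there.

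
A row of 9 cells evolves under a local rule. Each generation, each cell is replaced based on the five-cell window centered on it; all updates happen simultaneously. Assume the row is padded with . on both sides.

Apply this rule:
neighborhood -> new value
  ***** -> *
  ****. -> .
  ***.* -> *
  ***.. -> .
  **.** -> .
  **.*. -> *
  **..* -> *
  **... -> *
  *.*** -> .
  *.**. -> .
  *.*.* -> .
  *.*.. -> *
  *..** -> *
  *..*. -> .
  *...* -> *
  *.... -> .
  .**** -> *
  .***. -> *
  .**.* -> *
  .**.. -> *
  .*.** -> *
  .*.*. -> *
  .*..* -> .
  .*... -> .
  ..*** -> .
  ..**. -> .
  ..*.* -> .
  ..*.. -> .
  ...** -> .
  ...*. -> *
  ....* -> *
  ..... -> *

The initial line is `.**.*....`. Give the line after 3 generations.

....*.***

..***..**
*..*.**.*
....*.***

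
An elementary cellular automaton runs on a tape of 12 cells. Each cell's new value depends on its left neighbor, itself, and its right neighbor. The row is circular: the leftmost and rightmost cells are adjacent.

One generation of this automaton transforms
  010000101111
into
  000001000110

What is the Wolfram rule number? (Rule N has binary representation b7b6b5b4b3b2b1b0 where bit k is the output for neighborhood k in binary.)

position 9: 111 → 1  (bit 7 = 1)
position 11: 110 → 0  (bit 6 = 0)
position 0: 101 → 0  (bit 5 = 0)
position 2: 100 → 0  (bit 4 = 0)
position 8: 011 → 0  (bit 3 = 0)
position 1: 010 → 0  (bit 2 = 0)
position 5: 001 → 1  (bit 1 = 1)
position 3: 000 → 0  (bit 0 = 0)
bits b7..b0 = 10000010 = 130

130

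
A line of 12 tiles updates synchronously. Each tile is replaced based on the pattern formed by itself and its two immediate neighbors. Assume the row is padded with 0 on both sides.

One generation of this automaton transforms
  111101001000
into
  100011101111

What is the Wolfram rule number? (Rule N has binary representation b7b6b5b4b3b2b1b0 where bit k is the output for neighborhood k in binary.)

61

position 1: 111 → 0  (bit 7 = 0)
position 3: 110 → 0  (bit 6 = 0)
position 4: 101 → 1  (bit 5 = 1)
position 6: 100 → 1  (bit 4 = 1)
position 0: 011 → 1  (bit 3 = 1)
position 5: 010 → 1  (bit 2 = 1)
position 7: 001 → 0  (bit 1 = 0)
position 10: 000 → 1  (bit 0 = 1)
bits b7..b0 = 00111101 = 61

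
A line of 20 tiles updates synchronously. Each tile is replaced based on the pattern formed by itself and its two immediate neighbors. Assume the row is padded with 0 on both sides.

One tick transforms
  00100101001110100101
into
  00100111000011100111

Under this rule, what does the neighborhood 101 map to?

At position 6 the neighborhood is 101; the next row has 1 there.

1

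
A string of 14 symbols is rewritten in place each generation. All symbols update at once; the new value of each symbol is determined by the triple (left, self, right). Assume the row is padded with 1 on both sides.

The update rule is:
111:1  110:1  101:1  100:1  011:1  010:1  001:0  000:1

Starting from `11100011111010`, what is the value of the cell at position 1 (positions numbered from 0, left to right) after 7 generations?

11111011111111
11111111111111
11111111111111  (fixed point — unchanged through generation 7)
position 1 holds 1

1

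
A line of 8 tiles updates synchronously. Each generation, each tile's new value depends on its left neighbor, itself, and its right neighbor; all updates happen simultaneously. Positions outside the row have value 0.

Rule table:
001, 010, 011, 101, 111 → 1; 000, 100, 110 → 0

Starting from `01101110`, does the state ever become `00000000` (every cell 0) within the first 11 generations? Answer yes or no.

11011100
10111000
11110000
11100000
11000000
10000000
10000000  (fixed point — unchanged through generation 11)
generation 11 is 10000000, still not uniform 0

no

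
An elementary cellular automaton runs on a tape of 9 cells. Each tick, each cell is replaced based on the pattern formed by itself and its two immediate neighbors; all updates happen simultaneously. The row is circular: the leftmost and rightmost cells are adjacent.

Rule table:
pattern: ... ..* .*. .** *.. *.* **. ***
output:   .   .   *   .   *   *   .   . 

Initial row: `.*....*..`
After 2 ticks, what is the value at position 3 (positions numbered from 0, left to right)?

*

.**...**.
...*....*
position 3 holds *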